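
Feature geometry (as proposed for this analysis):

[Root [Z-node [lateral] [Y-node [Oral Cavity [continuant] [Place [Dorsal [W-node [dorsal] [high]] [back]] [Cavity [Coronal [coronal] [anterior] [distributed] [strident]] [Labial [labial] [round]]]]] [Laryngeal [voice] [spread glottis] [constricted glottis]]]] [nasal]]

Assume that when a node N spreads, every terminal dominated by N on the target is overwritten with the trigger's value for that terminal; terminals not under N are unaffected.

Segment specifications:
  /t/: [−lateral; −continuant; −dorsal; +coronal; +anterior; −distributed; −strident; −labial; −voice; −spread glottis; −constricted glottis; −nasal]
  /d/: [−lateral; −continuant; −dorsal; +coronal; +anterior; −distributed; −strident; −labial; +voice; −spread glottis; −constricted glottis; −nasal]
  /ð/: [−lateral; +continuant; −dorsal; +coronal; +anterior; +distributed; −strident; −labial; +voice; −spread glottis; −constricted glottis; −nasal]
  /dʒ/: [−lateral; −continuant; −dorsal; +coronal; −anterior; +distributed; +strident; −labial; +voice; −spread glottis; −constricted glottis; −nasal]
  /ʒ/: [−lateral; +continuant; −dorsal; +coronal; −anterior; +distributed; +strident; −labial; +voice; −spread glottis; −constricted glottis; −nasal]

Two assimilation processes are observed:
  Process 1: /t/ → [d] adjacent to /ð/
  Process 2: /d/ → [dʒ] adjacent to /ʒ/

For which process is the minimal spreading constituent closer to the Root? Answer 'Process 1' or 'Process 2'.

Process 1

Process 1 alters [voice]; the lowest dominating node is [voice] (depth 4 from Root).
In Process 2, [anterior], [distributed], [strident] change, so the minimal spreading node is Coronal at depth 6.
Depth 4 < depth 6; Process 1 involves the structurally higher constituent [voice].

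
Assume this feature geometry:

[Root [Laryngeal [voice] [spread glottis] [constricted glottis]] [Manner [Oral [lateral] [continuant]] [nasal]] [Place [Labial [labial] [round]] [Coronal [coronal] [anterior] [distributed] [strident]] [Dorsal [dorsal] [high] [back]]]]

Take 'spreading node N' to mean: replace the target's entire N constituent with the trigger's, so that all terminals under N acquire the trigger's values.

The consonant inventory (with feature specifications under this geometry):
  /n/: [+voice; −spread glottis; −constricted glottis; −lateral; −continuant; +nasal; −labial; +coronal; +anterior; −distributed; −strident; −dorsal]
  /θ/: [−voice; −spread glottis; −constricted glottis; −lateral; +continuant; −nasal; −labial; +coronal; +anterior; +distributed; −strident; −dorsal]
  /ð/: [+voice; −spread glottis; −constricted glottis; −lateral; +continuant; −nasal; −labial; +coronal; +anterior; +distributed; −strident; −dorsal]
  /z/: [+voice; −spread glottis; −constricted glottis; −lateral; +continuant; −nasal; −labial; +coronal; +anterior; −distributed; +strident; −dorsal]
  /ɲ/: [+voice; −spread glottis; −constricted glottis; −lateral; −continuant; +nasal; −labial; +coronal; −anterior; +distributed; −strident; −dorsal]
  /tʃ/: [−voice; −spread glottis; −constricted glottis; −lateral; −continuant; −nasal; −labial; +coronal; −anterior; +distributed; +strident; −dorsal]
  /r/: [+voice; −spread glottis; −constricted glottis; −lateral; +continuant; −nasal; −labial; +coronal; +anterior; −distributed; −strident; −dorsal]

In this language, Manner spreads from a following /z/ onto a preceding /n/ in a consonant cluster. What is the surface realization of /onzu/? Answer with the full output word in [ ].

The Manner node dominates the terminals [lateral], [continuant], [nasal].
Spreading Manner from /z/ onto /n/ replaces those values with /z/'s: [−lateral], [+continuant], [−nasal]. Features outside Manner ([voice], [spread glottis], [constricted glottis], …) stay as in /n/.
This feature bundle is that of [r], so /onzu/ surfaces as [orzu].

[orzu]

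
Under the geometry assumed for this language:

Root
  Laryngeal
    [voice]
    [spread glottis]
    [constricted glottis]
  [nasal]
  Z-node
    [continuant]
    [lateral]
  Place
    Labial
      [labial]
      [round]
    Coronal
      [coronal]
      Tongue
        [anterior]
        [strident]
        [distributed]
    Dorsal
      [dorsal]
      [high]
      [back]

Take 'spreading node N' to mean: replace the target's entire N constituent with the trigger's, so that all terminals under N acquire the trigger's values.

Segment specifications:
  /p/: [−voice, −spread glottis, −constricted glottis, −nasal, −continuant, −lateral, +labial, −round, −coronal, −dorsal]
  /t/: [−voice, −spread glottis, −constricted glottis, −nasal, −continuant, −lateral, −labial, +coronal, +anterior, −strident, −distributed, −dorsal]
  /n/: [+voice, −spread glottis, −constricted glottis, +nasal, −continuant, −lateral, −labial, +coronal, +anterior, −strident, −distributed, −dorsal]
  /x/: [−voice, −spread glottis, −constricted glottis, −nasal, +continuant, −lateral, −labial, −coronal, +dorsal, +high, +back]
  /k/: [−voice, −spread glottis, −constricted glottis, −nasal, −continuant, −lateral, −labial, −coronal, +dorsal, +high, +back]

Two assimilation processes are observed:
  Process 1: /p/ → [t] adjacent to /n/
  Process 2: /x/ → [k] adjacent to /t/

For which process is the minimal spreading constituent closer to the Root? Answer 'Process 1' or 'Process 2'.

Process 1 alters [labial], [round], [coronal], [anterior], [distributed], [strident]; the lowest common ancestor is Place (depth 1 from Root).
In Process 2, [continuant] changes, so the minimal spreading node is [continuant] at depth 2.
Depth 1 < depth 2; Process 1 involves the structurally higher constituent Place.

Process 1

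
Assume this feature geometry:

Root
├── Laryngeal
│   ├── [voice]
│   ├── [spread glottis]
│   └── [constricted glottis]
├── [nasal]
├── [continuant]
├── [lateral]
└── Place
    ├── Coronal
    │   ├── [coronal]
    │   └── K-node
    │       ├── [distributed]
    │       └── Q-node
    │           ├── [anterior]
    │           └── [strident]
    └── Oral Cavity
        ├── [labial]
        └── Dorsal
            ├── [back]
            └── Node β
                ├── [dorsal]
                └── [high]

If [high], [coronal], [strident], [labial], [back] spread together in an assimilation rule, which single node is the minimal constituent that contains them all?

Place

[high]: Root > Place > Oral Cavity > Dorsal > Node β > [high].
[coronal] lies under Coronal (below Place).
[strident]: Root > Place > Coronal > K-node > Q-node > [strident].
[labial]: Root > Place > Oral Cavity > [labial].
[back] lies under Dorsal (below Place).
The lowest node appearing on every path is Place; each proper daughter of Place fails to dominate at least one of the listed features.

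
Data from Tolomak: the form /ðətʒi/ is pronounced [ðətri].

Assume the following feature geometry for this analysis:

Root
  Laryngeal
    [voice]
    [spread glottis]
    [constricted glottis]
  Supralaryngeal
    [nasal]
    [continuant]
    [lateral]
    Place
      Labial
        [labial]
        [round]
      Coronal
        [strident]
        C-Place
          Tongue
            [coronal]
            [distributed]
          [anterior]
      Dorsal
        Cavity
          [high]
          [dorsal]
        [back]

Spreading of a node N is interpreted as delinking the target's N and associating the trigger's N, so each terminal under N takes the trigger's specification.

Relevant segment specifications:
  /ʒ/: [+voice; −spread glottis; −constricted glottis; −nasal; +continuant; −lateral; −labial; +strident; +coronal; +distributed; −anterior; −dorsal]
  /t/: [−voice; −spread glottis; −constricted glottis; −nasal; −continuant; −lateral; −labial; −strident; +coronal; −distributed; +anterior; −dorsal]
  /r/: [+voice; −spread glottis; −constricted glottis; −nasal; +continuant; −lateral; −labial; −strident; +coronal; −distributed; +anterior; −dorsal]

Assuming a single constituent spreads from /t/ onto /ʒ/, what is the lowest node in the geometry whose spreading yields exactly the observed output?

Feature comparison: [anterior], [distributed], [strident] differ between /ʒ/ and [r]; the remaining terminals match.
In this geometry the lowest node dominating all of them is Coronal: every daughter of Coronal dominates only a proper subset, so no lower node suffices.
If Coronal spreads, every terminal under it takes /t/'s value, producing [r] as observed.
Features on which the two segments disagree outside Coronal, such as [continuant], [voice], are unchanged — nothing dominating them spread, and Coronal is the minimal sufficient constituent.

Coronal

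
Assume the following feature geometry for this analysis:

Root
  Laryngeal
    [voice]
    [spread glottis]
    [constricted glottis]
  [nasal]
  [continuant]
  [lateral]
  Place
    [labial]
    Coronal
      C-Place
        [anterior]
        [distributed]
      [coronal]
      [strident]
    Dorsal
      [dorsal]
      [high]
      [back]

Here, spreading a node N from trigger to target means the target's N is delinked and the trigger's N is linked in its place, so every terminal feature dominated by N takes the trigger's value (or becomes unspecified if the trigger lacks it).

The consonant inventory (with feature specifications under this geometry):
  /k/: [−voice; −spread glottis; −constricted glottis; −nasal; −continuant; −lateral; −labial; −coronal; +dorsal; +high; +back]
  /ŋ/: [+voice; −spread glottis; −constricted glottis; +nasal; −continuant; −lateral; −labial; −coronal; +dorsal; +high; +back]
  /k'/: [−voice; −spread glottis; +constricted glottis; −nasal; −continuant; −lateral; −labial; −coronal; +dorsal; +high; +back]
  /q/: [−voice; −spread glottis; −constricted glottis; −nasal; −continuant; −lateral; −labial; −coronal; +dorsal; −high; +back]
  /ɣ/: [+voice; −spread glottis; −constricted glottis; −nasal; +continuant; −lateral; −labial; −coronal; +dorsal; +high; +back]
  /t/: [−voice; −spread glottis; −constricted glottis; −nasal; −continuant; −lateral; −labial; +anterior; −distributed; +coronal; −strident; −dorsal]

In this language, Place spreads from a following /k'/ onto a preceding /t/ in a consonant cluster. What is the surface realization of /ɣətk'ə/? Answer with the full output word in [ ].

[ɣəkk'ə]

Terminals under Place in this geometry: [labial], [anterior], [distributed], [coronal], [strident], [dorsal], [high], [back].
After delinking /t/'s Place and linking /k'/'s, the affected terminals become [−labial], [−coronal], [+dorsal], [+high], [+back]; [voice], [spread glottis], [constricted glottis], … (outside Place) are retained from /t/.
This feature bundle is that of [k], so /ɣətk'ə/ surfaces as [ɣəkk'ə].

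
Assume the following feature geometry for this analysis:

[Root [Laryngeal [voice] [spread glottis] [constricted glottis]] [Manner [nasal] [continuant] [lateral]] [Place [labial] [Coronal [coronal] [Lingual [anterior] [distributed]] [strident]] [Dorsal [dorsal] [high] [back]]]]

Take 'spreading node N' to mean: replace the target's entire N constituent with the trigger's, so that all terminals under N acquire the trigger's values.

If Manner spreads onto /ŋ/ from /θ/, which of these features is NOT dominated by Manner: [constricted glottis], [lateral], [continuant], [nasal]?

[constricted glottis]

Manner dominates exactly [nasal], [continuant], [lateral].
Of the listed options, [continuant], [lateral], [nasal] are among these and would be overwritten by spreading Manner.
[constricted glottis] is not within the Manner subtree (it hangs from Laryngeal), so /ŋ/'s [constricted glottis] value survives.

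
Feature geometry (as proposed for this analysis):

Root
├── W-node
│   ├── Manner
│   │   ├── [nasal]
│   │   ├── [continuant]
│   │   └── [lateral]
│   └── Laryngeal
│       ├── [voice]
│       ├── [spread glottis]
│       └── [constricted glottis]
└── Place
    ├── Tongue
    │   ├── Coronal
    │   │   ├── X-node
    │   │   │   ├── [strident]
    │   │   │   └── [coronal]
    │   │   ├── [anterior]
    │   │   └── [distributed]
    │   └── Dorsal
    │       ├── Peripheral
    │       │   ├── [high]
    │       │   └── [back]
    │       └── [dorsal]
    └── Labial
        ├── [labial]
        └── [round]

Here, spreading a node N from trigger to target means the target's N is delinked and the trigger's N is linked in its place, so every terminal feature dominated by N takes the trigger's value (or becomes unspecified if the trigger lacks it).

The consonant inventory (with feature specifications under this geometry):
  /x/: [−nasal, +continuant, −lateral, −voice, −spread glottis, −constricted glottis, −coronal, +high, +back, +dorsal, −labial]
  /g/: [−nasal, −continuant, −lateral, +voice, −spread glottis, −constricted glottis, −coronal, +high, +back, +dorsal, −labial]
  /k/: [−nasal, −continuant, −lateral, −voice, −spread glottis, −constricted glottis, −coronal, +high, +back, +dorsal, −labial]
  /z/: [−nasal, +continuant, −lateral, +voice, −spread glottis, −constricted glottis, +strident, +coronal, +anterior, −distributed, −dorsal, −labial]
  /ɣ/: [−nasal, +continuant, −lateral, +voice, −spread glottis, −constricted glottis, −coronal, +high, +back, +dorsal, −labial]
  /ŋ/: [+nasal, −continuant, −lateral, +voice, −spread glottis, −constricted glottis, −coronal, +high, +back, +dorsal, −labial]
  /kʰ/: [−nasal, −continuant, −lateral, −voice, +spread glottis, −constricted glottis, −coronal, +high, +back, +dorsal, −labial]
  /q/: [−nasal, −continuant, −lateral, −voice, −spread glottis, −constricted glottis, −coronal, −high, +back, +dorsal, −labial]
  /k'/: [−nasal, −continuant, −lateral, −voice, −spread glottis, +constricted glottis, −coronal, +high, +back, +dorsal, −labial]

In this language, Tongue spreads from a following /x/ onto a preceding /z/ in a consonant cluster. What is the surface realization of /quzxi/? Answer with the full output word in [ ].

[quɣxi]

Terminals under Tongue in this geometry: [strident], [coronal], [anterior], [distributed], [high], [back], [dorsal].
After delinking /z/'s Tongue and linking /x/'s, the affected terminals become [−coronal], [+high], [+back], [+dorsal]; [nasal], [continuant], [lateral], … (outside Tongue) are retained from /z/.
The resulting bundle matches /ɣ/ in the inventory; substituting it for /z/ gives [quɣxi].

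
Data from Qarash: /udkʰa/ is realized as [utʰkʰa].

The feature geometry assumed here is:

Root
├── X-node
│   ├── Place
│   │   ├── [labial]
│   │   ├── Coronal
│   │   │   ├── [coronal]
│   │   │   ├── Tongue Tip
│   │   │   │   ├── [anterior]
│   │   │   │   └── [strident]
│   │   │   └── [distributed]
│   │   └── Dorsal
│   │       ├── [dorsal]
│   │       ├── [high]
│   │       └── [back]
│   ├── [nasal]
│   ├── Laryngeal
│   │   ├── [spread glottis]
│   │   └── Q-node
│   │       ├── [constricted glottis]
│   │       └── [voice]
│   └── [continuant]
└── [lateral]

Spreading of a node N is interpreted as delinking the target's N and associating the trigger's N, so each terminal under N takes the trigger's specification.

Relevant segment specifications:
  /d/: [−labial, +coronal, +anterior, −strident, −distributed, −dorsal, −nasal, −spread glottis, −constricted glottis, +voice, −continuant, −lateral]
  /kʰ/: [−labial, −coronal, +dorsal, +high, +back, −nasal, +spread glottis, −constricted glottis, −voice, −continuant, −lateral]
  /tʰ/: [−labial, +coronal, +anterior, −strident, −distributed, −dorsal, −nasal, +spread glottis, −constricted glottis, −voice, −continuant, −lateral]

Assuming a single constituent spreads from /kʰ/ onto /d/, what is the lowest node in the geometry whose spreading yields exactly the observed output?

Laryngeal

Feature comparison: [voice], [spread glottis] differ between /d/ and [tʰ]; the remaining terminals match.
The smallest constituent containing every changed terminal is Laryngeal — each of its daughters lacks at least one of the affected features.
Spreading Laryngeal from /kʰ/ overwrites each of those terminals with /kʰ/'s values, yielding exactly [tʰ].
Had X-node or a higher node spread, [dorsal], [coronal] would have taken /kʰ/'s values; they stay as in /d/, confirming the spreading constituent is exactly Laryngeal.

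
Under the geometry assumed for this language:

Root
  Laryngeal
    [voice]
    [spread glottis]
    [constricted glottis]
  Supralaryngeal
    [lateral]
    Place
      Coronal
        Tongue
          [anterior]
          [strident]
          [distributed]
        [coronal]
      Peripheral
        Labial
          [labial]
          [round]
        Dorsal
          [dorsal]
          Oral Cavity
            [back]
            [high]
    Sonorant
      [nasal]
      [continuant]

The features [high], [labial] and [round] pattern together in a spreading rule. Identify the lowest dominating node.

[high]: Root / Supralaryngeal / Place / Peripheral / Dorsal / Oral Cavity / [high].
[labial] lies under Labial (below Supralaryngeal).
[round] lies under Labial (below Supralaryngeal).
These paths first converge at Peripheral; no daughter of Peripheral dominates all 3 features, so Peripheral is the minimal constituent.

Peripheral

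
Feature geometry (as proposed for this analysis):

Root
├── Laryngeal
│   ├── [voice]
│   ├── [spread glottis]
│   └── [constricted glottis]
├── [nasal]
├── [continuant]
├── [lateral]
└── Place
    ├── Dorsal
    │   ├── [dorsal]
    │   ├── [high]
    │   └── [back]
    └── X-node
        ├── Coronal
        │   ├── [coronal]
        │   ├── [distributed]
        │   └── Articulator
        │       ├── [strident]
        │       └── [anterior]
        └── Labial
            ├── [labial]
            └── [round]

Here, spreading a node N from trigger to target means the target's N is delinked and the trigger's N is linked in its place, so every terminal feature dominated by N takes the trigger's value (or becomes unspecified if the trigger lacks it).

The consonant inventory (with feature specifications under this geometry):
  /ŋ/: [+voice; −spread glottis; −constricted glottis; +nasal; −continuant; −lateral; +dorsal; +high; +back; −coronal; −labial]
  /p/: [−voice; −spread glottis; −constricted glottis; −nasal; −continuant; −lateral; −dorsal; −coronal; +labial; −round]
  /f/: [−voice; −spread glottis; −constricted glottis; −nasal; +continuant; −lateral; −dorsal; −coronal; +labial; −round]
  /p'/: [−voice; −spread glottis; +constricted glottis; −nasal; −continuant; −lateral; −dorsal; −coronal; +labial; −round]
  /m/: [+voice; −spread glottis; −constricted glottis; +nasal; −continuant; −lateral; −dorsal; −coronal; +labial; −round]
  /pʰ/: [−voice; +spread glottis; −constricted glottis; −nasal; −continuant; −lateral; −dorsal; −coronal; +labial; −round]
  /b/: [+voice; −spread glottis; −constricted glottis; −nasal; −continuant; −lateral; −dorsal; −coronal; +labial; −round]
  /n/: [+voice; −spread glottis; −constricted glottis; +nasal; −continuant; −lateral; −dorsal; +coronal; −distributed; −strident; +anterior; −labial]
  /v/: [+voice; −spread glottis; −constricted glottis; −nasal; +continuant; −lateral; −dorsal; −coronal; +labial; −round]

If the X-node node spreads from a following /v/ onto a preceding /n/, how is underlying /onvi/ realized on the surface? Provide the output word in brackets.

[omvi]

The X-node node dominates the terminals [coronal], [distributed], [strident], [anterior], [labial], [round].
The target acquires /v/'s values for everything under X-node — [−coronal], [+labial], [−round] — while keeping its own [voice], [spread glottis], [constricted glottis], ….
This feature bundle is that of [m], so /onvi/ surfaces as [omvi].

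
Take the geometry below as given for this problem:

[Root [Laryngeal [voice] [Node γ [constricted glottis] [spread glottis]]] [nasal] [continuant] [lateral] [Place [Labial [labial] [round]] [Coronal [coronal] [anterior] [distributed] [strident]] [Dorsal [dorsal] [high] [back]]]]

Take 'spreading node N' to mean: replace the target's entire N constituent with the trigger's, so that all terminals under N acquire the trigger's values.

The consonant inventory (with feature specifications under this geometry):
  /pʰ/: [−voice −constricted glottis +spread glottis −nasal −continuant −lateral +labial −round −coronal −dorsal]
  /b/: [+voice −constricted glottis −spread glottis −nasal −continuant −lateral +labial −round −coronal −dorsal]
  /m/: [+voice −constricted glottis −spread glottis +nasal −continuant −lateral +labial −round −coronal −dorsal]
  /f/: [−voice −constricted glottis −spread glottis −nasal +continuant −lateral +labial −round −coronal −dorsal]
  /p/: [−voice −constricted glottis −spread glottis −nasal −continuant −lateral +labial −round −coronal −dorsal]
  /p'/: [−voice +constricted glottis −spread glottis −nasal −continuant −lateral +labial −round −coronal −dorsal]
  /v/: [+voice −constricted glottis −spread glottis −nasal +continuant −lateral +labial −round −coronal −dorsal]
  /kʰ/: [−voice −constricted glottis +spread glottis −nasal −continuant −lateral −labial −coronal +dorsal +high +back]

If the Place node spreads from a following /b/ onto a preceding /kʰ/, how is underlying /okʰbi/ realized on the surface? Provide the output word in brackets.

Terminals under Place in this geometry: [labial], [round], [coronal], [anterior], [distributed], [strident], [dorsal], [high], [back].
The target acquires /b/'s values for everything under Place — [+labial], [−round], [−coronal], [−dorsal] — while keeping its own [voice], [constricted glottis], [spread glottis], ….
Among the inventory, only /pʰ/ has exactly this specification, giving the surface form [opʰbi].

[opʰbi]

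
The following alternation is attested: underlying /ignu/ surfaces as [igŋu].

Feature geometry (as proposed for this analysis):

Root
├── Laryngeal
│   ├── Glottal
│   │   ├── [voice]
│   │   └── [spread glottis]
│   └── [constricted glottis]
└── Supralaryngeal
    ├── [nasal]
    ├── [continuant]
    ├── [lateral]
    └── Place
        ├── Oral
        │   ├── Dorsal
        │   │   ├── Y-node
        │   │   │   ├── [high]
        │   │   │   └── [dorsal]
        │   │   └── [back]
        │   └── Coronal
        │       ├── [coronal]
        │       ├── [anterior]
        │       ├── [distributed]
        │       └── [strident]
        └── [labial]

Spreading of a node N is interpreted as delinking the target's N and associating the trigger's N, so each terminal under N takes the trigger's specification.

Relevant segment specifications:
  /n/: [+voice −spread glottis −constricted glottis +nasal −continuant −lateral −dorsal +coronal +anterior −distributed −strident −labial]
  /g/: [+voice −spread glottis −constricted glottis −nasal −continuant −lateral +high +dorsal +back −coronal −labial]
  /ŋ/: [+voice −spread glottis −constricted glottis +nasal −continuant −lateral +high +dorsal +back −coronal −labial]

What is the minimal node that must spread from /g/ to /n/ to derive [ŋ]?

Oral

Feature comparison: [coronal], [anterior], [distributed], [strident], [dorsal], [high], [back] differ between /n/ and [ŋ]; the remaining terminals match.
Tracing each changed feature up the tree, the paths first meet at Oral; any lower node misses at least one of them.
Spreading Oral from /g/ overwrites each of those terminals with /g/'s values, yielding exactly [ŋ].
[nasal] stays as in /n/ although /g/ differs there, so no node dominating it spread; among the remaining candidates Oral is the lowest that derives the output.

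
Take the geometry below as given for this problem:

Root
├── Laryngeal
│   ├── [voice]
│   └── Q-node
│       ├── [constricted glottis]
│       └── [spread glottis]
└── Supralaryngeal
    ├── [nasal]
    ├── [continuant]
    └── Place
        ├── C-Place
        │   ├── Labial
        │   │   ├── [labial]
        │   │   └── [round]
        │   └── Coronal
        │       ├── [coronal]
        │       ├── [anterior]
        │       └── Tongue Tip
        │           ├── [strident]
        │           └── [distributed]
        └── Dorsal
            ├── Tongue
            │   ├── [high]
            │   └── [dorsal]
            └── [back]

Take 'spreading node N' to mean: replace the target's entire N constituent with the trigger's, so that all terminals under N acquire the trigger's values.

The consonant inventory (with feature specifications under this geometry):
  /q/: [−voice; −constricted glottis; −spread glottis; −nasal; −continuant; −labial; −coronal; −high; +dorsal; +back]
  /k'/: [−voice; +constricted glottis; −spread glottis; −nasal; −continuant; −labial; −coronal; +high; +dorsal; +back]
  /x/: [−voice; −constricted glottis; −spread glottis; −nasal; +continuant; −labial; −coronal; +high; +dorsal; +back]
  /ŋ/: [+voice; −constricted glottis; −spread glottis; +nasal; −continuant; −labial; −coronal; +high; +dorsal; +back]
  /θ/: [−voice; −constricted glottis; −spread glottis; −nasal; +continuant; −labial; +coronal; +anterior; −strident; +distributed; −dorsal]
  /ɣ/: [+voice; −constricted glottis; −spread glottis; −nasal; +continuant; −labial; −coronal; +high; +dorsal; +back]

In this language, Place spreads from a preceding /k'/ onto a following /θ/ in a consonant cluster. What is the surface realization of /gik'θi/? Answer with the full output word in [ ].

[gik'xi]

The Place node dominates the terminals [labial], [round], [coronal], [anterior], [strident], [distributed], [high], [dorsal], [back].
After delinking /θ/'s Place and linking /k'/'s, the affected terminals become [−labial], [−coronal], [+high], [+dorsal], [+back]; [voice], [constricted glottis], [spread glottis], … (outside Place) are retained from /θ/.
This feature bundle is that of [x], so /gik'θi/ surfaces as [gik'xi].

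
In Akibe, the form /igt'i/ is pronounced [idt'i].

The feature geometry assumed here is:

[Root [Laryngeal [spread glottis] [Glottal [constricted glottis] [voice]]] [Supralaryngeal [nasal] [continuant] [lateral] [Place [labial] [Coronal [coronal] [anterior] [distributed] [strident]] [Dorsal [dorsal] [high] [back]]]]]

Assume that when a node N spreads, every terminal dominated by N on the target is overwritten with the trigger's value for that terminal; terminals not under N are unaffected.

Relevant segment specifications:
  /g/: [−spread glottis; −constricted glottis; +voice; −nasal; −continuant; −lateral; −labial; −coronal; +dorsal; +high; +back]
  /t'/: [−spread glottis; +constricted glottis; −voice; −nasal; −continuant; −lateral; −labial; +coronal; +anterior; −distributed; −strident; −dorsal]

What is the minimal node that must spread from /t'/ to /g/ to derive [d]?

Place

The alternation /g/ → [d] changes [coronal], [anterior], [distributed], [strident], [dorsal], [high], [back] and nothing else.
These terminals are all dominated by Place, and no proper subconstituent of Place covers them all; Place is their lowest common ancestor.
Delinking /g/'s Place and associating /t'/'s Place gives precisely the feature bundle of [d].
Features on which the two segments disagree outside Place, such as [voice], [constricted glottis], are unchanged — nothing dominating them spread, and Place is the minimal sufficient constituent.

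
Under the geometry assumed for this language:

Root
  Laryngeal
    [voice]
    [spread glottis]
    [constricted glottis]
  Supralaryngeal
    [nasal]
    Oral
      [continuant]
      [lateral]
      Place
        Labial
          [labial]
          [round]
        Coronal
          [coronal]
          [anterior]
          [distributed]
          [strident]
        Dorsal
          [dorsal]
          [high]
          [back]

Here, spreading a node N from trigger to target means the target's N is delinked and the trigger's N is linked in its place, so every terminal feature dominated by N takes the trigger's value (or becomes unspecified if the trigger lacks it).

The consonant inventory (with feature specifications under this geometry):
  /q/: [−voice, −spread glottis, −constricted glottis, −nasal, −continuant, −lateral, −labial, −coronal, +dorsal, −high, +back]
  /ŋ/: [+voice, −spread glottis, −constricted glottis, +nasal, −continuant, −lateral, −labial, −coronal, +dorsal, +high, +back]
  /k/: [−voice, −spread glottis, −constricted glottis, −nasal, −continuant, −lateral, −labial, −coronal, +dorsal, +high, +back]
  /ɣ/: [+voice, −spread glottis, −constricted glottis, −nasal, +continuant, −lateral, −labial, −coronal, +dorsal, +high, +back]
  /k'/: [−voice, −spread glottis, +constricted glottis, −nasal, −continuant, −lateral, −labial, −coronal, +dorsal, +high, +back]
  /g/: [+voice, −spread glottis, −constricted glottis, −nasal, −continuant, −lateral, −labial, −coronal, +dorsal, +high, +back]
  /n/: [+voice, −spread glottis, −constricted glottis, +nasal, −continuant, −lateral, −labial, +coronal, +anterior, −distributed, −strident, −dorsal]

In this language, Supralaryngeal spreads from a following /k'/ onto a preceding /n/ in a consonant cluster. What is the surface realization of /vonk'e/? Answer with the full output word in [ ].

The Supralaryngeal node dominates the terminals [nasal], [continuant], [lateral], [labial], [round], [coronal], [anterior], [distributed], [strident], [dorsal], [high], [back].
The target acquires /k'/'s values for everything under Supralaryngeal — [−nasal], [−continuant], [−lateral], [−labial], [−coronal], [+dorsal], [+high], [+back] — while keeping its own [voice], [spread glottis], [constricted glottis].
The resulting bundle matches /g/ in the inventory; substituting it for /n/ gives [vogk'e].

[vogk'e]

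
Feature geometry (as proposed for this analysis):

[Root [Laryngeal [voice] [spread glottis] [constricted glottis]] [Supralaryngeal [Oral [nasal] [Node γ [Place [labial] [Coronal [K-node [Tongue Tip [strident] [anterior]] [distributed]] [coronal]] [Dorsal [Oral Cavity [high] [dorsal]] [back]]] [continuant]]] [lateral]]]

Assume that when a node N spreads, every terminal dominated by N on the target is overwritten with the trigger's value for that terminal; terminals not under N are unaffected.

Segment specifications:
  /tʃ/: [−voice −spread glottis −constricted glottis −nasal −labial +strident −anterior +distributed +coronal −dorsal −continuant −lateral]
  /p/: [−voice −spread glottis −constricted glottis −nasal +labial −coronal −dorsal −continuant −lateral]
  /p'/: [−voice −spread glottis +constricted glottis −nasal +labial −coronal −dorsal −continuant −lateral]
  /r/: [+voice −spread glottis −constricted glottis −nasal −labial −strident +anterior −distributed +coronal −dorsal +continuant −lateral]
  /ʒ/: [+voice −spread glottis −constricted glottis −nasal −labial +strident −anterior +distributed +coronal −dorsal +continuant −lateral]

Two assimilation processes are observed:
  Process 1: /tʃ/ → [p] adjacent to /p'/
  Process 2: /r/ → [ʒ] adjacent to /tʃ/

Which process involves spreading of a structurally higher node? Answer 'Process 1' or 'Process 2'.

Process 1: the features that change are [labial], [coronal], [anterior], [distributed], [strident]; the minimal node is Place (depth 4).
Process 2: the features that change are [anterior], [distributed], [strident]; the minimal node is K-node (depth 6).
Place (depth 4) sits above K-node (depth 6), making Process 1 the one with the higher spreading node.

Process 1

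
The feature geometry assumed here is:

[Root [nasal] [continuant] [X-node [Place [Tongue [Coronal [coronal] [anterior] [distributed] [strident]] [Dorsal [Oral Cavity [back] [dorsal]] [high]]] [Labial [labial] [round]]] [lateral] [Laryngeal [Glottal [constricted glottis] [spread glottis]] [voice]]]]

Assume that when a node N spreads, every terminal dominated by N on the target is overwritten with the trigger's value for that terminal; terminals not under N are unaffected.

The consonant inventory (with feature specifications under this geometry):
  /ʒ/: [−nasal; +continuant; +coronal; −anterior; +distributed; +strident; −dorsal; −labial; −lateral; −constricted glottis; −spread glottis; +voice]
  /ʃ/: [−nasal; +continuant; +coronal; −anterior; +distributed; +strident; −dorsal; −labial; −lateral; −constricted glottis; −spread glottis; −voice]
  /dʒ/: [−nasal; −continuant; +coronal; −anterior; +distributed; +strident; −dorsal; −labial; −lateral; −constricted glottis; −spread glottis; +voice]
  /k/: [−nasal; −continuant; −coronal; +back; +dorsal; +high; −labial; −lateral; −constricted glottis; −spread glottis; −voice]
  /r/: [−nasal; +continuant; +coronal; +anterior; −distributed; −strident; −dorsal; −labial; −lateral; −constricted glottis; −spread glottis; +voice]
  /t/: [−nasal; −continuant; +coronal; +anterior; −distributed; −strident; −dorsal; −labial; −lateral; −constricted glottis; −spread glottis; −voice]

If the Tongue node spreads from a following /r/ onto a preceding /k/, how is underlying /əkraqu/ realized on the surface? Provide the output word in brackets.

Tongue immediately or transitively dominates [coronal], [anterior], [distributed], [strident], [back], [dorsal], [high].
Spreading Tongue from /r/ onto /k/ replaces those values with /r/'s: [+coronal], [+anterior], [−distributed], [−strident], [−dorsal]. Features outside Tongue ([nasal], [continuant], [labial], …) stay as in /k/.
This feature bundle is that of [t], so /əkraqu/ surfaces as [ətraqu].

[ətraqu]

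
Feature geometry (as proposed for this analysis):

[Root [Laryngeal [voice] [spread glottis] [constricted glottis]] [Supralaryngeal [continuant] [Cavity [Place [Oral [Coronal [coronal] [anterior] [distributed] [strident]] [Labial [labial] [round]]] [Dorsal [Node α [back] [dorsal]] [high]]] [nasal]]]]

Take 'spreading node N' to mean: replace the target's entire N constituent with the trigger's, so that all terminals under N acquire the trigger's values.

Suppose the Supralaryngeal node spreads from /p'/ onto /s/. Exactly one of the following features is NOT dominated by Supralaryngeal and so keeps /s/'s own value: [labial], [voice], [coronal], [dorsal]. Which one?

[voice]

Under this geometry, Supralaryngeal contains [continuant], [coronal], [anterior], [distributed], [strident], [labial], [round], [back], [dorsal], [high], [nasal].
Of the listed options, [coronal], [dorsal], [labial] are among these and would be overwritten by spreading Supralaryngeal.
But [voice] is a dependent of Laryngeal, outside Supralaryngeal; it is therefore untouched by the spreading.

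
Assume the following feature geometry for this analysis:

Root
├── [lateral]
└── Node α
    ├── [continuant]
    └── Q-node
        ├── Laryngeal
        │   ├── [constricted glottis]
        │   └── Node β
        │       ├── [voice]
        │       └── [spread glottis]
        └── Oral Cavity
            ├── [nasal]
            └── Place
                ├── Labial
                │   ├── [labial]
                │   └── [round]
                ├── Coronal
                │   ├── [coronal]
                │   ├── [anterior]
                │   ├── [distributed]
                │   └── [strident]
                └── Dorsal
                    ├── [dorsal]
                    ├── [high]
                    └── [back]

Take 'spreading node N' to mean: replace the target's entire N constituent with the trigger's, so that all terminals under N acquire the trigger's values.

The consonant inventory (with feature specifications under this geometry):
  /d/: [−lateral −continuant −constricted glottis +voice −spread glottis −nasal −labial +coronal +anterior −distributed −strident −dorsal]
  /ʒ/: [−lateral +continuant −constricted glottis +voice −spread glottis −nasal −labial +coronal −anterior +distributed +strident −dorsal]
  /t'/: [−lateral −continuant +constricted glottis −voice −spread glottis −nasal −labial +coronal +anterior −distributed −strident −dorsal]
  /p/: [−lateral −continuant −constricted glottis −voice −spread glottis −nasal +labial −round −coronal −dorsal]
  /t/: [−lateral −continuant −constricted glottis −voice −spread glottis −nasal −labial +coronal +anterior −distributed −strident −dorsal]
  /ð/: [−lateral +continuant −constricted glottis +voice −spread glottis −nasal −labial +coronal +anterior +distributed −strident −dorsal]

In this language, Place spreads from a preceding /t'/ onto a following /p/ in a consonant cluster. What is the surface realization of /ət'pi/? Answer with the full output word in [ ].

The Place node dominates the terminals [labial], [round], [coronal], [anterior], [distributed], [strident], [dorsal], [high], [back].
Spreading Place from /t'/ onto /p/ replaces those values with /t'/'s: [−labial], [+coronal], [+anterior], [−distributed], [−strident], [−dorsal]. Features outside Place ([lateral], [continuant], [constricted glottis], …) stay as in /p/.
This feature bundle is that of [t], so /ət'pi/ surfaces as [ət'ti].

[ət'ti]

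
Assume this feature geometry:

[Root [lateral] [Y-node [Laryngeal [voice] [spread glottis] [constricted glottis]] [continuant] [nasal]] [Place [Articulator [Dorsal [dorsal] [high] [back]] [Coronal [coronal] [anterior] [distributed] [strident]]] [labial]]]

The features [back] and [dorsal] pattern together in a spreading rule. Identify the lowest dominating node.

[back]: Root / Place / Articulator / Dorsal / [back].
[dorsal]: Root / Place / Articulator / Dorsal / [dorsal].
These paths first converge at Dorsal; no daughter of Dorsal dominates all 2 features, so Dorsal is the minimal constituent.

Dorsal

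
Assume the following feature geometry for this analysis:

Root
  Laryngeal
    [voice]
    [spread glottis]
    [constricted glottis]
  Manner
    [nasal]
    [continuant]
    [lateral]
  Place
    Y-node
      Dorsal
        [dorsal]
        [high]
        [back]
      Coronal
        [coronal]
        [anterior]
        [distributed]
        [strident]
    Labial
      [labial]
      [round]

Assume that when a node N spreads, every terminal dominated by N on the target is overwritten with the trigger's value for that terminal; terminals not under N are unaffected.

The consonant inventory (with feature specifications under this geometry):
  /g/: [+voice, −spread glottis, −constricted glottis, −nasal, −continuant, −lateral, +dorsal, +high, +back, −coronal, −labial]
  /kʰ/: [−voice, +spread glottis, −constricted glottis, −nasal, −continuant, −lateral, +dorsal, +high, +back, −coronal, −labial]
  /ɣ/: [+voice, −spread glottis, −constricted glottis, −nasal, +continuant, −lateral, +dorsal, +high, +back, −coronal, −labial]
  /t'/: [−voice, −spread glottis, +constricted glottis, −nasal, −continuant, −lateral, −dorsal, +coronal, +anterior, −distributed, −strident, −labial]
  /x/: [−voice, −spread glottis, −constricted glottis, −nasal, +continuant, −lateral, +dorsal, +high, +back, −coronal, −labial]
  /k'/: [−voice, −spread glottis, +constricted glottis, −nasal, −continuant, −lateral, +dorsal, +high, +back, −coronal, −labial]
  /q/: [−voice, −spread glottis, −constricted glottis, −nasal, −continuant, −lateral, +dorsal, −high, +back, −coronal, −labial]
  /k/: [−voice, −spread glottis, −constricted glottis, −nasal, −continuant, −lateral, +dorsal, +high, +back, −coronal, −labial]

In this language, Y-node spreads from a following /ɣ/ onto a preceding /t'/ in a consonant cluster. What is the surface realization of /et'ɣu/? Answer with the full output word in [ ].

[ek'ɣu]

The Y-node node dominates the terminals [dorsal], [high], [back], [coronal], [anterior], [distributed], [strident].
Spreading Y-node from /ɣ/ onto /t'/ replaces those values with /ɣ/'s: [+dorsal], [+high], [+back], [−coronal]. Features outside Y-node ([voice], [spread glottis], [constricted glottis], …) stay as in /t'/.
The resulting bundle matches /k'/ in the inventory; substituting it for /t'/ gives [ek'ɣu].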